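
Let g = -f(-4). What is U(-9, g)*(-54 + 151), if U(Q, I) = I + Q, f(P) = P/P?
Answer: -970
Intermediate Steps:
f(P) = 1
g = -1 (g = -1*1 = -1)
U(-9, g)*(-54 + 151) = (-1 - 9)*(-54 + 151) = -10*97 = -970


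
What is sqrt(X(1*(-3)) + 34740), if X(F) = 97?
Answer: sqrt(34837) ≈ 186.65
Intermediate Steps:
sqrt(X(1*(-3)) + 34740) = sqrt(97 + 34740) = sqrt(34837)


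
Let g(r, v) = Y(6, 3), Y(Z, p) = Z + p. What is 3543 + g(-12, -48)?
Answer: 3552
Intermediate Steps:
g(r, v) = 9 (g(r, v) = 6 + 3 = 9)
3543 + g(-12, -48) = 3543 + 9 = 3552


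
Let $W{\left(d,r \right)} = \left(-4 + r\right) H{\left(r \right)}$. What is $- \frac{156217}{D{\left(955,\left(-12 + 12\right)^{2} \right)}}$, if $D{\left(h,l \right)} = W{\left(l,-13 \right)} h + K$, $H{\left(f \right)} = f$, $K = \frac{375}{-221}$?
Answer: $- \frac{34523957}{46642780} \approx -0.74018$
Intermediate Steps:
$K = - \frac{375}{221}$ ($K = 375 \left(- \frac{1}{221}\right) = - \frac{375}{221} \approx -1.6968$)
$W{\left(d,r \right)} = r \left(-4 + r\right)$ ($W{\left(d,r \right)} = \left(-4 + r\right) r = r \left(-4 + r\right)$)
$D{\left(h,l \right)} = - \frac{375}{221} + 221 h$ ($D{\left(h,l \right)} = - 13 \left(-4 - 13\right) h - \frac{375}{221} = \left(-13\right) \left(-17\right) h - \frac{375}{221} = 221 h - \frac{375}{221} = - \frac{375}{221} + 221 h$)
$- \frac{156217}{D{\left(955,\left(-12 + 12\right)^{2} \right)}} = - \frac{156217}{- \frac{375}{221} + 221 \cdot 955} = - \frac{156217}{- \frac{375}{221} + 211055} = - \frac{156217}{\frac{46642780}{221}} = \left(-156217\right) \frac{221}{46642780} = - \frac{34523957}{46642780}$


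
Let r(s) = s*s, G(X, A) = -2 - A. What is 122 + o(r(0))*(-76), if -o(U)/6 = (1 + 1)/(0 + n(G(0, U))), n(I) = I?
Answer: -334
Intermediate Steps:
r(s) = s²
o(U) = -12/(-2 - U) (o(U) = -6*(1 + 1)/(0 + (-2 - U)) = -12/(-2 - U))
122 + o(r(0))*(-76) = 122 + (12/(2 + 0²))*(-76) = 122 + (12/(2 + 0))*(-76) = 122 + (12/2)*(-76) = 122 + (12*(½))*(-76) = 122 + 6*(-76) = 122 - 456 = -334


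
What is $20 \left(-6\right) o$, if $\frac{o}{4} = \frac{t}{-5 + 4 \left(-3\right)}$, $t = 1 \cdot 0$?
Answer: $0$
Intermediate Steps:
$t = 0$
$o = 0$ ($o = 4 \frac{0}{-5 + 4 \left(-3\right)} = 4 \frac{0}{-5 - 12} = 4 \frac{0}{-17} = 4 \cdot 0 \left(- \frac{1}{17}\right) = 4 \cdot 0 = 0$)
$20 \left(-6\right) o = 20 \left(-6\right) 0 = \left(-120\right) 0 = 0$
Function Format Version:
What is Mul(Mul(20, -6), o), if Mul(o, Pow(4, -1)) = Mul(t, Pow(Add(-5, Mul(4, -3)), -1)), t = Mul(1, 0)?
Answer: 0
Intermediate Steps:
t = 0
o = 0 (o = Mul(4, Mul(0, Pow(Add(-5, Mul(4, -3)), -1))) = Mul(4, Mul(0, Pow(Add(-5, -12), -1))) = Mul(4, Mul(0, Pow(-17, -1))) = Mul(4, Mul(0, Rational(-1, 17))) = Mul(4, 0) = 0)
Mul(Mul(20, -6), o) = Mul(Mul(20, -6), 0) = Mul(-120, 0) = 0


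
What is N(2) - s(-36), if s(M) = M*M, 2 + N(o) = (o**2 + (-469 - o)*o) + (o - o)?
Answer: -2236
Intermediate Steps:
N(o) = -2 + o**2 + o*(-469 - o) (N(o) = -2 + ((o**2 + (-469 - o)*o) + (o - o)) = -2 + ((o**2 + o*(-469 - o)) + 0) = -2 + (o**2 + o*(-469 - o)) = -2 + o**2 + o*(-469 - o))
s(M) = M**2
N(2) - s(-36) = (-2 - 469*2) - 1*(-36)**2 = (-2 - 938) - 1*1296 = -940 - 1296 = -2236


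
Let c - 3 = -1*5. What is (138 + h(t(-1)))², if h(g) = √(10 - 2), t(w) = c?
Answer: 19052 + 552*√2 ≈ 19833.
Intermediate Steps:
c = -2 (c = 3 - 1*5 = 3 - 5 = -2)
t(w) = -2
h(g) = 2*√2 (h(g) = √8 = 2*√2)
(138 + h(t(-1)))² = (138 + 2*√2)²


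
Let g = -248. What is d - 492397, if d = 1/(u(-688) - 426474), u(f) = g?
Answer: -210116632635/426722 ≈ -4.9240e+5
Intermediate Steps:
u(f) = -248
d = -1/426722 (d = 1/(-248 - 426474) = 1/(-426722) = -1/426722 ≈ -2.3434e-6)
d - 492397 = -1/426722 - 492397 = -210116632635/426722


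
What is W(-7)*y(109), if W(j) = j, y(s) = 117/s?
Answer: -819/109 ≈ -7.5138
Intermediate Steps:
W(-7)*y(109) = -819/109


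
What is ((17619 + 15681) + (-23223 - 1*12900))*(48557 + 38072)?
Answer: -244553667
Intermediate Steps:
((17619 + 15681) + (-23223 - 1*12900))*(48557 + 38072) = (33300 + (-23223 - 12900))*86629 = (33300 - 36123)*86629 = -2823*86629 = -244553667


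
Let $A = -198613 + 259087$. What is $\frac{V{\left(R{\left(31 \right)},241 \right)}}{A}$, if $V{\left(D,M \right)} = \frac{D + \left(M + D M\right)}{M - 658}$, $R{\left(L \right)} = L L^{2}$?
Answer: $- \frac{2403221}{8405886} \approx -0.2859$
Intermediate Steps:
$A = 60474$
$R{\left(L \right)} = L^{3}$
$V{\left(D,M \right)} = \frac{D + M + D M}{-658 + M}$
$\frac{V{\left(R{\left(31 \right)},241 \right)}}{A} = \frac{\frac{1}{-658 + 241} \left(31^{3} + 241 + 31^{3} \cdot 241\right)}{60474} = \frac{29791 + 241 + 29791 \cdot 241}{-417} \cdot \frac{1}{60474} = - \frac{29791 + 241 + 7179631}{417} \cdot \frac{1}{60474} = \left(- \frac{1}{417}\right) 7209663 \cdot \frac{1}{60474} = \left(- \frac{2403221}{139}\right) \frac{1}{60474} = - \frac{2403221}{8405886}$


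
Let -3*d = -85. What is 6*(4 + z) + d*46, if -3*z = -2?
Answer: 3994/3 ≈ 1331.3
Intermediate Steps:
z = 2/3 (z = -1/3*(-2) = 2/3 ≈ 0.66667)
d = 85/3 (d = -1/3*(-85) = 85/3 ≈ 28.333)
6*(4 + z) + d*46 = 6*(4 + 2/3) + (85/3)*46 = 6*(14/3) + 3910/3 = 28 + 3910/3 = 3994/3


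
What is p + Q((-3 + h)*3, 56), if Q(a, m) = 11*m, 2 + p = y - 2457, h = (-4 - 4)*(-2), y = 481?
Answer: -1362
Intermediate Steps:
h = 16 (h = -8*(-2) = 16)
p = -1978 (p = -2 + (481 - 2457) = -2 - 1976 = -1978)
p + Q((-3 + h)*3, 56) = -1978 + 11*56 = -1978 + 616 = -1362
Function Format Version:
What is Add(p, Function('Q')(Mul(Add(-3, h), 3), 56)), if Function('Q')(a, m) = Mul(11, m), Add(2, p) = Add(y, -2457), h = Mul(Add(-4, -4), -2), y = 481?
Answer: -1362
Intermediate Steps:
h = 16 (h = Mul(-8, -2) = 16)
p = -1978 (p = Add(-2, Add(481, -2457)) = Add(-2, -1976) = -1978)
Add(p, Function('Q')(Mul(Add(-3, h), 3), 56)) = Add(-1978, Mul(11, 56)) = Add(-1978, 616) = -1362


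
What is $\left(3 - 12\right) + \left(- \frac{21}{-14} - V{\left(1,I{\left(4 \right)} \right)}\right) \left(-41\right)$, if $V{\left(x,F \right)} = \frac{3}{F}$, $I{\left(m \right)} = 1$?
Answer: $\frac{105}{2} \approx 52.5$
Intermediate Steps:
$\left(3 - 12\right) + \left(- \frac{21}{-14} - V{\left(1,I{\left(4 \right)} \right)}\right) \left(-41\right) = \left(3 - 12\right) + \left(- \frac{21}{-14} - \frac{3}{1}\right) \left(-41\right) = \left(3 - 12\right) + \left(\left(-21\right) \left(- \frac{1}{14}\right) - 3 \cdot 1\right) \left(-41\right) = -9 + \left(\frac{3}{2} - 3\right) \left(-41\right) = -9 - - \frac{123}{2} = -9 + \frac{123}{2} = \frac{105}{2}$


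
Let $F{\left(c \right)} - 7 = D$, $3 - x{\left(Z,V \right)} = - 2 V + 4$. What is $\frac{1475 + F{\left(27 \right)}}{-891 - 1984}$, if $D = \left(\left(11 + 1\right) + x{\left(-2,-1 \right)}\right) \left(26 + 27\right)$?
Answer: $- \frac{1959}{2875} \approx -0.68139$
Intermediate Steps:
$x{\left(Z,V \right)} = -1 + 2 V$ ($x{\left(Z,V \right)} = 3 - \left(- 2 V + 4\right) = 3 - \left(4 - 2 V\right) = 3 + \left(-4 + 2 V\right) = -1 + 2 V$)
$D = 477$ ($D = \left(\left(11 + 1\right) + \left(-1 + 2 \left(-1\right)\right)\right) \left(26 + 27\right) = \left(12 - 3\right) 53 = 9 \cdot 53 = 477$)
$F{\left(c \right)} = 484$ ($F{\left(c \right)} = 7 + 477 = 484$)
$\frac{1475 + F{\left(27 \right)}}{-891 - 1984} = \frac{1475 + 484}{-891 - 1984} = \frac{1959}{-2875} = 1959 \left(- \frac{1}{2875}\right) = - \frac{1959}{2875}$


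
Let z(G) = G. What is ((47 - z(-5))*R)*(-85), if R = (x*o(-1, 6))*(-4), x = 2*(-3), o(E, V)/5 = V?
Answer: -3182400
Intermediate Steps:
o(E, V) = 5*V
x = -6
R = 720 (R = -30*6*(-4) = -6*30*(-4) = -180*(-4) = 720)
((47 - z(-5))*R)*(-85) = ((47 - 1*(-5))*720)*(-85) = ((47 + 5)*720)*(-85) = (52*720)*(-85) = 37440*(-85) = -3182400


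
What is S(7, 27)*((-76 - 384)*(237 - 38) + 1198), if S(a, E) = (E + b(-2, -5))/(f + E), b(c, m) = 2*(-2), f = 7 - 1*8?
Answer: -1038933/13 ≈ -79918.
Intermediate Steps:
f = -1 (f = 7 - 8 = -1)
b(c, m) = -4
S(a, E) = (-4 + E)/(-1 + E) (S(a, E) = (E - 4)/(-1 + E) = (-4 + E)/(-1 + E))
S(7, 27)*((-76 - 384)*(237 - 38) + 1198) = ((-4 + 27)/(-1 + 27))*((-76 - 384)*(237 - 38) + 1198) = (23/26)*(-460*199 + 1198) = ((1/26)*23)*(-91540 + 1198) = (23/26)*(-90342) = -1038933/13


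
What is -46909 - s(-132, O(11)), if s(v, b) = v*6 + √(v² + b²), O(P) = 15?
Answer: -46117 - 3*√1961 ≈ -46250.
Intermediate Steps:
s(v, b) = √(b² + v²) + 6*v (s(v, b) = 6*v + √(b² + v²) = √(b² + v²) + 6*v)
-46909 - s(-132, O(11)) = -46909 - (√(15² + (-132)²) + 6*(-132)) = -46909 - (√(225 + 17424) - 792) = -46909 - (√17649 - 792) = -46909 - (3*√1961 - 792) = -46909 - (-792 + 3*√1961) = -46909 + (792 - 3*√1961) = -46117 - 3*√1961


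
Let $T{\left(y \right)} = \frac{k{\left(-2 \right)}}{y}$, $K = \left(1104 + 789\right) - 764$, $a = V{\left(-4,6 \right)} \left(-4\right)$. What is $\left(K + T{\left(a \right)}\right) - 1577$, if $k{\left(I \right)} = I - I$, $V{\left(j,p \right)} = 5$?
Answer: $-448$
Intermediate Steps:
$k{\left(I \right)} = 0$
$a = -20$ ($a = 5 \left(-4\right) = -20$)
$K = 1129$ ($K = 1893 - 764 = 1129$)
$T{\left(y \right)} = 0$ ($T{\left(y \right)} = \frac{0}{y} = 0$)
$\left(K + T{\left(a \right)}\right) - 1577 = \left(1129 + 0\right) - 1577 = 1129 - 1577 = -448$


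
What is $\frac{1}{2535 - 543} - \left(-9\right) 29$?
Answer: $\frac{519913}{1992} \approx 261.0$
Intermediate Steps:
$\frac{1}{2535 - 543} - \left(-9\right) 29 = \frac{1}{1992} - -261 = \frac{1}{1992} + 261 = \frac{519913}{1992}$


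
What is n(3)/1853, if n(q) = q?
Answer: 3/1853 ≈ 0.0016190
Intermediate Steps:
n(3)/1853 = 3/1853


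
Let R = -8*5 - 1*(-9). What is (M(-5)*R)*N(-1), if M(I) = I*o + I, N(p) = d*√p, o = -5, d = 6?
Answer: -3720*I ≈ -3720.0*I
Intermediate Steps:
N(p) = 6*√p
M(I) = -4*I (M(I) = I*(-5) + I = -5*I + I = -4*I)
R = -31 (R = -40 + 9 = -31)
(M(-5)*R)*N(-1) = (-4*(-5)*(-31))*(6*√(-1)) = (20*(-31))*(6*I) = -3720*I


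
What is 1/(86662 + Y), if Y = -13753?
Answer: 1/72909 ≈ 1.3716e-5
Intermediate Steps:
1/(86662 + Y) = 1/(86662 - 13753) = 1/72909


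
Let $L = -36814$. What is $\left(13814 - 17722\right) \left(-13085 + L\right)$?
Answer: $195005292$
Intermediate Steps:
$\left(13814 - 17722\right) \left(-13085 + L\right) = \left(13814 - 17722\right) \left(-13085 - 36814\right) = \left(-3908\right) \left(-49899\right) = 195005292$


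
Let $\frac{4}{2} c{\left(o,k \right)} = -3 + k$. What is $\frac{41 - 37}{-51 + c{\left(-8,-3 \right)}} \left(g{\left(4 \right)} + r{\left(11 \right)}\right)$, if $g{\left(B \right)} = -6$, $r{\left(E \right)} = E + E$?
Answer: $- \frac{32}{27} \approx -1.1852$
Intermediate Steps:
$r{\left(E \right)} = 2 E$
$c{\left(o,k \right)} = - \frac{3}{2} + \frac{k}{2}$ ($c{\left(o,k \right)} = \frac{-3 + k}{2} = - \frac{3}{2} + \frac{k}{2}$)
$\frac{41 - 37}{-51 + c{\left(-8,-3 \right)}} \left(g{\left(4 \right)} + r{\left(11 \right)}\right) = \frac{41 - 37}{-51 + \left(- \frac{3}{2} + \frac{1}{2} \left(-3\right)\right)} \left(-6 + 2 \cdot 11\right) = \frac{4}{-51 - 3} \left(-6 + 22\right) = \frac{4}{-51 - 3} \cdot 16 = \frac{4}{-54} \cdot 16 = 4 \left(- \frac{1}{54}\right) 16 = \left(- \frac{2}{27}\right) 16 = - \frac{32}{27}$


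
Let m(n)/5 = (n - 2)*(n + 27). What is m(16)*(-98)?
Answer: -294980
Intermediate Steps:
m(n) = 5*(-2 + n)*(27 + n) (m(n) = 5*((n - 2)*(n + 27)) = 5*((-2 + n)*(27 + n)) = 5*(-2 + n)*(27 + n))
m(16)*(-98) = (-270 + 5*16**2 + 125*16)*(-98) = (-270 + 5*256 + 2000)*(-98) = (-270 + 1280 + 2000)*(-98) = 3010*(-98) = -294980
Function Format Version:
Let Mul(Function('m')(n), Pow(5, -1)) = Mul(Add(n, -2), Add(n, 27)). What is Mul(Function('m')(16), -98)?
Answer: -294980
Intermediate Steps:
Function('m')(n) = Mul(5, Add(-2, n), Add(27, n)) (Function('m')(n) = Mul(5, Mul(Add(n, -2), Add(n, 27))) = Mul(5, Mul(Add(-2, n), Add(27, n))) = Mul(5, Add(-2, n), Add(27, n)))
Mul(Function('m')(16), -98) = Mul(Add(-270, Mul(5, Pow(16, 2)), Mul(125, 16)), -98) = Mul(Add(-270, Mul(5, 256), 2000), -98) = Mul(Add(-270, 1280, 2000), -98) = Mul(3010, -98) = -294980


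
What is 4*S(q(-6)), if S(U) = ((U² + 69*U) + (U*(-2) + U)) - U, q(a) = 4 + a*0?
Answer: 1136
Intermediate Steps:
q(a) = 4 (q(a) = 4 + 0 = 4)
S(U) = U² + 67*U (S(U) = ((U² + 69*U) + (-2*U + U)) - U = ((U² + 69*U) - U) - U = (U² + 68*U) - U = U² + 67*U)
4*S(q(-6)) = 4*(4*(67 + 4)) = 4*(4*71) = 4*284 = 1136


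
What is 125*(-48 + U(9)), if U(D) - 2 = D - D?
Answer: -5750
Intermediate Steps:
U(D) = 2 (U(D) = 2 + (D - D) = 2 + 0 = 2)
125*(-48 + U(9)) = 125*(-48 + 2) = 125*(-46) = -5750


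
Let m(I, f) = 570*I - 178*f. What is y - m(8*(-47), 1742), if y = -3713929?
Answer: -3189533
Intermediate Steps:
m(I, f) = -178*f + 570*I
y - m(8*(-47), 1742) = -3713929 - (-178*1742 + 570*(8*(-47))) = -3713929 - (-310076 + 570*(-376)) = -3713929 - (-310076 - 214320) = -3713929 - 1*(-524396) = -3713929 + 524396 = -3189533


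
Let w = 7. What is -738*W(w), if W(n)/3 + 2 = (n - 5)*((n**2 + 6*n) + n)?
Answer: -429516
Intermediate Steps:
W(n) = -6 + 3*(-5 + n)*(n**2 + 7*n) (W(n) = -6 + 3*((n - 5)*((n**2 + 6*n) + n)) = -6 + 3*((-5 + n)*(n**2 + 7*n)) = -6 + 3*(-5 + n)*(n**2 + 7*n))
-738*W(w) = -738*(-6 - 105*7 + 3*7**3 + 6*7**2) = -738*(-6 - 735 + 3*343 + 6*49) = -738*(-6 - 735 + 1029 + 294) = -738*582 = -429516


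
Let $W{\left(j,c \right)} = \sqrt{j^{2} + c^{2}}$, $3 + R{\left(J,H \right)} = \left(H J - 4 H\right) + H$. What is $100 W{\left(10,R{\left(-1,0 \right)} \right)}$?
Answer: $100 \sqrt{109} \approx 1044.0$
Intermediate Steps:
$R{\left(J,H \right)} = -3 - 3 H + H J$ ($R{\left(J,H \right)} = -3 + \left(\left(H J - 4 H\right) + H\right) = -3 + \left(\left(- 4 H + H J\right) + H\right) = -3 + \left(- 3 H + H J\right) = -3 - 3 H + H J$)
$W{\left(j,c \right)} = \sqrt{c^{2} + j^{2}}$
$100 W{\left(10,R{\left(-1,0 \right)} \right)} = 100 \sqrt{\left(-3 - 0 + 0 \left(-1\right)\right)^{2} + 10^{2}} = 100 \sqrt{\left(-3 + 0 + 0\right)^{2} + 100} = 100 \sqrt{\left(-3\right)^{2} + 100} = 100 \sqrt{9 + 100} = 100 \sqrt{109}$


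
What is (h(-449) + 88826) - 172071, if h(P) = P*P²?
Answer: -90602094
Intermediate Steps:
h(P) = P³
(h(-449) + 88826) - 172071 = ((-449)³ + 88826) - 172071 = (-90518849 + 88826) - 172071 = -90430023 - 172071 = -90602094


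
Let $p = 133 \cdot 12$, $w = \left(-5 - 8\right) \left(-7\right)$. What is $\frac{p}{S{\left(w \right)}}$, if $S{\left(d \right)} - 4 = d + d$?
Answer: $\frac{266}{31} \approx 8.5806$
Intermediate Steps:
$w = 91$ ($w = \left(-13\right) \left(-7\right) = 91$)
$S{\left(d \right)} = 4 + 2 d$ ($S{\left(d \right)} = 4 + \left(d + d\right) = 4 + 2 d$)
$p = 1596$
$\frac{p}{S{\left(w \right)}} = \frac{1596}{4 + 2 \cdot 91} = \frac{1596}{4 + 182} = \frac{1596}{186} = 1596 \cdot \frac{1}{186} = \frac{266}{31}$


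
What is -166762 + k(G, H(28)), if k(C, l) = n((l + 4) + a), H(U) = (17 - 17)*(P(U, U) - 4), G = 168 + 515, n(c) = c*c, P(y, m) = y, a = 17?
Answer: -166321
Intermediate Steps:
n(c) = c²
G = 683
H(U) = 0 (H(U) = (17 - 17)*(U - 4) = 0*(-4 + U) = 0)
k(C, l) = (21 + l)² (k(C, l) = ((l + 4) + 17)² = ((4 + l) + 17)² = (21 + l)²)
-166762 + k(G, H(28)) = -166762 + (21 + 0)² = -166762 + 21² = -166762 + 441 = -166321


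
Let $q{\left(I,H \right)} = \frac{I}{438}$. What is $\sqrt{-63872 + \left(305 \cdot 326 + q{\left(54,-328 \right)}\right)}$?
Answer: $\frac{\sqrt{189489239}}{73} \approx 188.57$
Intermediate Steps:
$q{\left(I,H \right)} = \frac{I}{438}$ ($q{\left(I,H \right)} = I \frac{1}{438} = \frac{I}{438}$)
$\sqrt{-63872 + \left(305 \cdot 326 + q{\left(54,-328 \right)}\right)} = \sqrt{-63872 + \left(305 \cdot 326 + \frac{1}{438} \cdot 54\right)} = \sqrt{-63872 + \left(99430 + \frac{9}{73}\right)} = \sqrt{-63872 + \frac{7258399}{73}} = \sqrt{\frac{2595743}{73}} = \frac{\sqrt{189489239}}{73}$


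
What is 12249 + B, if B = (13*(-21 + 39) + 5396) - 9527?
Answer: 8352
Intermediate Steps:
B = -3897 (B = (13*18 + 5396) - 9527 = (234 + 5396) - 9527 = 5630 - 9527 = -3897)
12249 + B = 12249 - 3897 = 8352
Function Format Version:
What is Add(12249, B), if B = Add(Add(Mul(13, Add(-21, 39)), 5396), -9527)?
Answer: 8352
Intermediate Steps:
B = -3897 (B = Add(Add(Mul(13, 18), 5396), -9527) = Add(Add(234, 5396), -9527) = Add(5630, -9527) = -3897)
Add(12249, B) = Add(12249, -3897) = 8352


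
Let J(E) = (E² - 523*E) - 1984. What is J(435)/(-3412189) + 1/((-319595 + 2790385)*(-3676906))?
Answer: 365792906746183171/30999268147451694860 ≈ 0.011800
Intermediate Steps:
J(E) = -1984 + E² - 523*E
J(435)/(-3412189) + 1/((-319595 + 2790385)*(-3676906)) = (-1984 + 435² - 523*435)/(-3412189) + 1/((-319595 + 2790385)*(-3676906)) = (-1984 + 189225 - 227505)*(-1/3412189) - 1/3676906/2470790 = -40264*(-1/3412189) + (1/2470790)*(-1/3676906) = 40264/3412189 - 1/9084862575740 = 365792906746183171/30999268147451694860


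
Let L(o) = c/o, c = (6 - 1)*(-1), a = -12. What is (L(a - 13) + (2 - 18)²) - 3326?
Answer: -15349/5 ≈ -3069.8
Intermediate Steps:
c = -5 (c = 5*(-1) = -5)
L(o) = -5/o
(L(a - 13) + (2 - 18)²) - 3326 = (-5/(-12 - 13) + (2 - 18)²) - 3326 = (-5/(-25) + (-16)²) - 3326 = (-5*(-1/25) + 256) - 3326 = (⅕ + 256) - 3326 = 1281/5 - 3326 = -15349/5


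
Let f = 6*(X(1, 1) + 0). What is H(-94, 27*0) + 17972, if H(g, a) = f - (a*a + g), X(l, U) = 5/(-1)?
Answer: 18036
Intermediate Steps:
X(l, U) = -5 (X(l, U) = 5*(-1) = -5)
f = -30 (f = 6*(-5 + 0) = 6*(-5) = -30)
H(g, a) = -30 - g - a² (H(g, a) = -30 - (a*a + g) = -30 - (a² + g) = -30 - (g + a²) = -30 + (-g - a²) = -30 - g - a²)
H(-94, 27*0) + 17972 = (-30 - 1*(-94) - (27*0)²) + 17972 = (-30 + 94 - 1*0²) + 17972 = (-30 + 94 - 1*0) + 17972 = (-30 + 94 + 0) + 17972 = 64 + 17972 = 18036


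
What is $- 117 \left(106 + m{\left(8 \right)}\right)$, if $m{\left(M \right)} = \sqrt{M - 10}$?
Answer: $-12402 - 117 i \sqrt{2} \approx -12402.0 - 165.46 i$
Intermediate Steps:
$m{\left(M \right)} = \sqrt{-10 + M}$
$- 117 \left(106 + m{\left(8 \right)}\right) = - 117 \left(106 + \sqrt{-10 + 8}\right) = - 117 \left(106 + \sqrt{-2}\right) = - 117 \left(106 + i \sqrt{2}\right) = -12402 - 117 i \sqrt{2}$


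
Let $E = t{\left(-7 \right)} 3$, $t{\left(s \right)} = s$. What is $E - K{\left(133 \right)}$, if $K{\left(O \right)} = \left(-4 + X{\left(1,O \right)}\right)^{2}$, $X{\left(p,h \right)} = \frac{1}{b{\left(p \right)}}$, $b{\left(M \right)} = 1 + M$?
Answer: $- \frac{133}{4} \approx -33.25$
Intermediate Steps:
$X{\left(p,h \right)} = \frac{1}{1 + p}$
$K{\left(O \right)} = \frac{49}{4}$ ($K{\left(O \right)} = \left(-4 + \frac{1}{1 + 1}\right)^{2} = \left(-4 + \frac{1}{2}\right)^{2} = \left(- \frac{7}{2}\right)^{2} = \frac{49}{4}$)
$E = -21$ ($E = \left(-7\right) 3 = -21$)
$E - K{\left(133 \right)} = -21 - \frac{49}{4} = - \frac{133}{4}$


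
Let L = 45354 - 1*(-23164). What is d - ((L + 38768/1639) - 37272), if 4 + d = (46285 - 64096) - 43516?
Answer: -151772471/1639 ≈ -92601.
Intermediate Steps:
L = 68518 (L = 45354 + 23164 = 68518)
d = -61331 (d = -4 + ((46285 - 64096) - 43516) = -4 + (-17811 - 43516) = -4 - 61327 = -61331)
d - ((L + 38768/1639) - 37272) = -61331 - ((68518 + 38768/1639) - 37272) = -61331 - (112339770/1639 - 37272) = -61331 - 1*51250962/1639 = -61331 - 51250962/1639 = -151772471/1639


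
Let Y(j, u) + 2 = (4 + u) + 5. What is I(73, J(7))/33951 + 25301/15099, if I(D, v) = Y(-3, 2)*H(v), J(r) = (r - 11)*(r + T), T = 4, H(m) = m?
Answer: 284338349/170875383 ≈ 1.6640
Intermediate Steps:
Y(j, u) = 7 + u (Y(j, u) = -2 + ((4 + u) + 5) = -2 + (9 + u) = 7 + u)
J(r) = (-11 + r)*(4 + r) (J(r) = (r - 11)*(r + 4) = (-11 + r)*(4 + r))
I(D, v) = 9*v (I(D, v) = (7 + 2)*v = 9*v)
I(73, J(7))/33951 + 25301/15099 = (9*(-44 + 7**2 - 7*7))/33951 + 25301/15099 = (9*(-44 + 49 - 49))*(1/33951) + 25301*(1/15099) = (9*(-44))*(1/33951) + 25301/15099 = -396*1/33951 + 25301/15099 = -132/11317 + 25301/15099 = 284338349/170875383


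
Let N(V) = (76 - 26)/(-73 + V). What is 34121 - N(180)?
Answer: 3650897/107 ≈ 34121.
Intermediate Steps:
N(V) = 50/(-73 + V)
34121 - N(180) = 34121 - 50/(-73 + 180) = 34121 - 50/107 = 3650897/107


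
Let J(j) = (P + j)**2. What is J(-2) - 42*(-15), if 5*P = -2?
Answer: 15894/25 ≈ 635.76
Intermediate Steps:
P = -2/5 (P = (1/5)*(-2) = -2/5 ≈ -0.40000)
J(j) = (-2/5 + j)**2
J(-2) - 42*(-15) = (-2 + 5*(-2))**2/25 - 42*(-15) = (-2 - 10)**2/25 + 630 = (1/25)*(-12)**2 + 630 = (1/25)*144 + 630 = 144/25 + 630 = 15894/25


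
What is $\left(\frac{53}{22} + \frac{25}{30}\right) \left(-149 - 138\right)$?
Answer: $- \frac{30709}{33} \approx -930.58$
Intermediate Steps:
$\left(\frac{53}{22} + \frac{25}{30}\right) \left(-149 - 138\right) = \left(53 \cdot \frac{1}{22} + 25 \cdot \frac{1}{30}\right) \left(-287\right) = \left(\frac{53}{22} + \frac{5}{6}\right) \left(-287\right) = \frac{107}{33} \left(-287\right) = - \frac{30709}{33}$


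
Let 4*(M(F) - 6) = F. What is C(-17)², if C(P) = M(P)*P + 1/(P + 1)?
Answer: 227529/256 ≈ 888.79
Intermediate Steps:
M(F) = 6 + F/4
C(P) = 1/(1 + P) + P*(6 + P/4) (C(P) = (6 + P/4)*P + 1/(P + 1) = P*(6 + P/4) + 1/(1 + P) = 1/(1 + P) + P*(6 + P/4))
C(-17)² = ((4 - 17*(24 - 17) + (-17)²*(24 - 17))/(4*(1 - 17)))² = ((¼)*(4 - 17*7 + 289*7)/(-16))² = ((¼)*(-1/16)*(4 - 119 + 2023))² = ((¼)*(-1/16)*1908)² = (-477/16)² = 227529/256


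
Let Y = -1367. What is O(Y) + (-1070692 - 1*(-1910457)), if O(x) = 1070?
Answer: 840835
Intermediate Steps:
O(Y) + (-1070692 - 1*(-1910457)) = 1070 + (-1070692 - 1*(-1910457)) = 1070 + (-1070692 + 1910457) = 1070 + 839765 = 840835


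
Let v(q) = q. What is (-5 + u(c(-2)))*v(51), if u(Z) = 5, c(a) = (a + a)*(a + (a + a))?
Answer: 0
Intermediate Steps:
c(a) = 6*a**2 (c(a) = (2*a)*(a + 2*a) = (2*a)*(3*a) = 6*a**2)
(-5 + u(c(-2)))*v(51) = (-5 + 5)*51 = 0*51 = 0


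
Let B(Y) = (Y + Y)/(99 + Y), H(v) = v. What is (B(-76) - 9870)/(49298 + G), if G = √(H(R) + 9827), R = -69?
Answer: -5599316138/27948255029 + 113581*√9758/27948255029 ≈ -0.19994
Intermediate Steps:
B(Y) = 2*Y/(99 + Y) (B(Y) = (2*Y)/(99 + Y) = 2*Y/(99 + Y))
G = √9758 (G = √(-69 + 9827) = √9758 ≈ 98.783)
(B(-76) - 9870)/(49298 + G) = (2*(-76)/(99 - 76) - 9870)/(49298 + √9758) = (2*(-76)/23 - 9870)/(49298 + √9758) = (2*(-76)*(1/23) - 9870)/(49298 + √9758) = (-152/23 - 9870)/(49298 + √9758) = -227162/(23*(49298 + √9758))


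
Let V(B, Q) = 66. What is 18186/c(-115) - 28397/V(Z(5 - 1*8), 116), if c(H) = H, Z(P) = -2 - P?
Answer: -4465931/7590 ≈ -588.40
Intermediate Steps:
18186/c(-115) - 28397/V(Z(5 - 1*8), 116) = 18186/(-115) - 28397/66 = 18186*(-1/115) - 28397*1/66 = -18186/115 - 28397/66 = -4465931/7590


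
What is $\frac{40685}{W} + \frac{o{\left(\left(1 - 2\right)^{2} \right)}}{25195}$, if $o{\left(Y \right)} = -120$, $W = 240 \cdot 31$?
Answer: $\frac{40966631}{7498032} \approx 5.4637$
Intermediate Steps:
$W = 7440$
$\frac{40685}{W} + \frac{o{\left(\left(1 - 2\right)^{2} \right)}}{25195} = \frac{40685}{7440} - \frac{120}{25195} = 40685 \cdot \frac{1}{7440} - \frac{24}{5039} = \frac{8137}{1488} - \frac{24}{5039} = \frac{40966631}{7498032}$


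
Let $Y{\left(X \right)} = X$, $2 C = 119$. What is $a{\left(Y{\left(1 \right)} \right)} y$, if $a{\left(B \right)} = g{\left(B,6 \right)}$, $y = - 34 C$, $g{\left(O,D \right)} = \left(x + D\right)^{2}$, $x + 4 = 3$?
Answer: $-50575$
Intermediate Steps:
$x = -1$ ($x = -4 + 3 = -1$)
$C = \frac{119}{2}$ ($C = \frac{1}{2} \cdot 119 = \frac{119}{2} \approx 59.5$)
$g{\left(O,D \right)} = \left(-1 + D\right)^{2}$
$y = -2023$ ($y = \left(-34\right) \frac{119}{2} = -2023$)
$a{\left(B \right)} = 25$ ($a{\left(B \right)} = \left(-1 + 6\right)^{2} = 5^{2} = 25$)
$a{\left(Y{\left(1 \right)} \right)} y = 25 \left(-2023\right) = -50575$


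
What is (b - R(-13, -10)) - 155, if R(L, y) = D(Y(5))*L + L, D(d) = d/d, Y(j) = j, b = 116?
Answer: -13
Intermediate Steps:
D(d) = 1
R(L, y) = 2*L (R(L, y) = 1*L + L = L + L = 2*L)
(b - R(-13, -10)) - 155 = (116 - 2*(-13)) - 155 = (116 - 1*(-26)) - 155 = (116 + 26) - 155 = 142 - 155 = -13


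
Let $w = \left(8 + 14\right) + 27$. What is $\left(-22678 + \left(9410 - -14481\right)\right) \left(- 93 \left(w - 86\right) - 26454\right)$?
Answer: $-27914769$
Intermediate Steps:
$w = 49$ ($w = 22 + 27 = 49$)
$\left(-22678 + \left(9410 - -14481\right)\right) \left(- 93 \left(w - 86\right) - 26454\right) = \left(-22678 + \left(9410 - -14481\right)\right) \left(- 93 \left(49 - 86\right) - 26454\right) = \left(-22678 + \left(9410 + 14481\right)\right) \left(\left(-93\right) \left(-37\right) - 26454\right) = \left(-22678 + 23891\right) \left(3441 - 26454\right) = 1213 \left(-23013\right) = -27914769$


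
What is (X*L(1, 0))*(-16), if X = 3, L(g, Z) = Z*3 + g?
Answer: -48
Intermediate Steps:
L(g, Z) = g + 3*Z (L(g, Z) = 3*Z + g = g + 3*Z)
(X*L(1, 0))*(-16) = (3*(1 + 3*0))*(-16) = (3*(1 + 0))*(-16) = (3*1)*(-16) = 3*(-16) = -48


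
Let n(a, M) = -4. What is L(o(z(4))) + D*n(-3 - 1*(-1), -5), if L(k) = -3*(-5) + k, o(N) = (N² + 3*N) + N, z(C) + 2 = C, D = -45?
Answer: 207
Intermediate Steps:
z(C) = -2 + C
o(N) = N² + 4*N
L(k) = 15 + k
L(o(z(4))) + D*n(-3 - 1*(-1), -5) = (15 + (-2 + 4)*(4 + (-2 + 4))) - 45*(-4) = (15 + 2*(4 + 2)) + 180 = (15 + 2*6) + 180 = (15 + 12) + 180 = 27 + 180 = 207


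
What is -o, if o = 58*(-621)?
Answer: 36018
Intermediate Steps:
o = -36018
-o = -1*(-36018) = 36018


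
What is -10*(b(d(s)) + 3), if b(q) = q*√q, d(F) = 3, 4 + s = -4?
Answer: -30 - 30*√3 ≈ -81.962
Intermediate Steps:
s = -8 (s = -4 - 4 = -8)
b(q) = q^(3/2)
-10*(b(d(s)) + 3) = -10*(3^(3/2) + 3) = -10*(3*√3 + 3) = -10*(3 + 3*√3) = -30 - 30*√3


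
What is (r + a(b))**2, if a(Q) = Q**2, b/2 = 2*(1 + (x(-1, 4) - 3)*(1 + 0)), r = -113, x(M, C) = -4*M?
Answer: 2401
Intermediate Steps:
b = 8 (b = 2*(2*(1 + (-4*(-1) - 3)*(1 + 0))) = 2*(2*(1 + (4 - 3)*1)) = 2*(2*(1 + 1*1)) = 2*(2*(1 + 1)) = 2*(2*2) = 2*4 = 8)
(r + a(b))**2 = (-113 + 8**2)**2 = (-113 + 64)**2 = (-49)**2 = 2401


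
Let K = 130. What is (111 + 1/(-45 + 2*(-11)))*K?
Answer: 966680/67 ≈ 14428.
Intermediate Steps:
(111 + 1/(-45 + 2*(-11)))*K = (111 + 1/(-45 + 2*(-11)))*130 = (111 + 1/(-45 - 22))*130 = (111 + 1/(-67))*130 = (111 - 1/67)*130 = (7436/67)*130 = 966680/67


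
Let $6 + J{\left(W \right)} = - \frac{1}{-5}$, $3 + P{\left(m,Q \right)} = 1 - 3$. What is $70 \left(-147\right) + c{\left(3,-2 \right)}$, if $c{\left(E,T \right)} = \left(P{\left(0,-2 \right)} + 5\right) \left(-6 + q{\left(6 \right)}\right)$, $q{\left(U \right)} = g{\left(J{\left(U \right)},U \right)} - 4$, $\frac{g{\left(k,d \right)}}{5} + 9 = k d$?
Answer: $-10290$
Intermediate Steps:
$P{\left(m,Q \right)} = -5$ ($P{\left(m,Q \right)} = -3 + \left(1 - 3\right) = -3 - 2 = -5$)
$J{\left(W \right)} = - \frac{29}{5}$ ($J{\left(W \right)} = -6 - \frac{1}{-5} = -6 - - \frac{1}{5} = -6 + \frac{1}{5} = - \frac{29}{5}$)
$g{\left(k,d \right)} = -45 + 5 d k$ ($g{\left(k,d \right)} = -45 + 5 k d = -45 + 5 d k$)
$q{\left(U \right)} = -49 - 29 U$ ($q{\left(U \right)} = \left(-45 + 5 U \left(- \frac{29}{5}\right)\right) - 4 = \left(-45 - 29 U\right) - 4 = -49 - 29 U$)
$c{\left(E,T \right)} = 0$ ($c{\left(E,T \right)} = \left(-5 + 5\right) \left(-6 - 223\right) = 0 \left(-6 - 223\right) = 0 \left(-229\right) = 0$)
$70 \left(-147\right) + c{\left(3,-2 \right)} = 70 \left(-147\right) + 0 = -10290 + 0 = -10290$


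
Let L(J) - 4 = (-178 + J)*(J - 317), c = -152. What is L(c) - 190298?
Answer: -35524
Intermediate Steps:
L(J) = 4 + (-317 + J)*(-178 + J) (L(J) = 4 + (-178 + J)*(J - 317) = 4 + (-178 + J)*(-317 + J) = 4 + (-317 + J)*(-178 + J))
L(c) - 190298 = (56430 + (-152)² - 495*(-152)) - 190298 = (56430 + 23104 + 75240) - 190298 = 154774 - 190298 = -35524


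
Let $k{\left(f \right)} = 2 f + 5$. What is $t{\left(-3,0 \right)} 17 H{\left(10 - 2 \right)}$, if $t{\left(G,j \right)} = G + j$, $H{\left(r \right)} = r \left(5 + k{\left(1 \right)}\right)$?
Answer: $-4896$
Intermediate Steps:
$k{\left(f \right)} = 5 + 2 f$
$H{\left(r \right)} = 12 r$ ($H{\left(r \right)} = r \left(5 + \left(5 + 2 \cdot 1\right)\right) = r \left(5 + \left(5 + 2\right)\right) = r \left(5 + 7\right) = r 12 = 12 r$)
$t{\left(-3,0 \right)} 17 H{\left(10 - 2 \right)} = \left(-3 + 0\right) 17 \cdot 12 \left(10 - 2\right) = - 3 \cdot 17 \cdot 12 \left(10 - 2\right) = - 3 \cdot 17 \cdot 12 \cdot 8 = - 3 \cdot 17 \cdot 96 = \left(-3\right) 1632 = -4896$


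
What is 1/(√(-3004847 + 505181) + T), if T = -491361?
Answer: -12599/6190721333 - I*√2499666/241438131987 ≈ -2.0351e-6 - 6.5484e-9*I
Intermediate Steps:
1/(√(-3004847 + 505181) + T) = 1/(√(-3004847 + 505181) - 491361) = 1/(√(-2499666) - 491361) = 1/(I*√2499666 - 491361) = 1/(-491361 + I*√2499666)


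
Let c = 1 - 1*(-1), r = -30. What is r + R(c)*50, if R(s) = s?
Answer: 70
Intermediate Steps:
c = 2 (c = 1 + 1 = 2)
r + R(c)*50 = -30 + 2*50 = -30 + 100 = 70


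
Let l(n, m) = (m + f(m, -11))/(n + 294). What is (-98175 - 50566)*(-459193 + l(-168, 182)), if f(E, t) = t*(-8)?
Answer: 478103550976/7 ≈ 6.8301e+10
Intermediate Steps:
f(E, t) = -8*t
l(n, m) = (88 + m)/(294 + n) (l(n, m) = (m - 8*(-11))/(n + 294) = (m + 88)/(294 + n) = (88 + m)/(294 + n))
(-98175 - 50566)*(-459193 + l(-168, 182)) = (-98175 - 50566)*(-459193 + (88 + 182)/(294 - 168)) = -148741*(-459193 + 270/126) = -148741*(-459193 + (1/126)*270) = -148741*(-459193 + 15/7) = -148741*(-3214336/7) = 478103550976/7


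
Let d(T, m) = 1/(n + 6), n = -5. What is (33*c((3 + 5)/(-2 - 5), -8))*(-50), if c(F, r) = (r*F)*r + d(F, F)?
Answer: 833250/7 ≈ 1.1904e+5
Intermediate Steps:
d(T, m) = 1 (d(T, m) = 1/(-5 + 6) = 1/1 = 1)
c(F, r) = 1 + F*r² (c(F, r) = (r*F)*r + 1 = (F*r)*r + 1 = F*r² + 1 = 1 + F*r²)
(33*c((3 + 5)/(-2 - 5), -8))*(-50) = (33*(1 + ((3 + 5)/(-2 - 5))*(-8)²))*(-50) = (33*(1 + (8/(-7))*64))*(-50) = (33*(1 + (8*(-⅐))*64))*(-50) = (33*(1 - 8/7*64))*(-50) = (33*(1 - 512/7))*(-50) = (33*(-505/7))*(-50) = -16665/7*(-50) = 833250/7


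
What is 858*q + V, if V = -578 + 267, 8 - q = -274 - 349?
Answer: 541087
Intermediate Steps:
q = 631 (q = 8 - (-274 - 349) = 8 - 1*(-623) = 8 + 623 = 631)
V = -311
858*q + V = 858*631 - 311 = 541398 - 311 = 541087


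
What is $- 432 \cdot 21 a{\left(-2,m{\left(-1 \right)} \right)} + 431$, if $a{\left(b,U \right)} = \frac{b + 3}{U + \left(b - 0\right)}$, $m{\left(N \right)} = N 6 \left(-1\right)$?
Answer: $-1837$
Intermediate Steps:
$m{\left(N \right)} = - 6 N$ ($m{\left(N \right)} = 6 N \left(-1\right) = - 6 N$)
$a{\left(b,U \right)} = \frac{3 + b}{U + b}$ ($a{\left(b,U \right)} = \frac{3 + b}{U + \left(b + 0\right)} = \frac{3 + b}{U + b}$)
$- 432 \cdot 21 a{\left(-2,m{\left(-1 \right)} \right)} + 431 = - 432 \cdot 21 \frac{3 - 2}{\left(-6\right) \left(-1\right) - 2} + 431 = - 432 \cdot 21 \frac{1}{6 - 2} \cdot 1 + 431 = - 432 \cdot 21 \cdot \frac{1}{4} \cdot 1 + 431 = - 432 \cdot 21 \cdot \frac{1}{4} + 431 = \left(-432\right) \frac{21}{4} + 431 = -2268 + 431 = -1837$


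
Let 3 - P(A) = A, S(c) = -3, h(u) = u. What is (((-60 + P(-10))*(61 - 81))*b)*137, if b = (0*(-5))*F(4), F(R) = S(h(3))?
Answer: 0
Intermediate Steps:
F(R) = -3
P(A) = 3 - A
b = 0 (b = (0*(-5))*(-3) = 0*(-3) = 0)
(((-60 + P(-10))*(61 - 81))*b)*137 = (((-60 + (3 - 1*(-10)))*(61 - 81))*0)*137 = (((-60 + (3 + 10))*(-20))*0)*137 = (((-60 + 13)*(-20))*0)*137 = (-47*(-20)*0)*137 = (940*0)*137 = 0*137 = 0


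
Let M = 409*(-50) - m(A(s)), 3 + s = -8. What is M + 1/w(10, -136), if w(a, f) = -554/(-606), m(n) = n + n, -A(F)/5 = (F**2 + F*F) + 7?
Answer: -4974617/277 ≈ -17959.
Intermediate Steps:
s = -11 (s = -3 - 8 = -11)
A(F) = -35 - 10*F**2 (A(F) = -5*((F**2 + F*F) + 7) = -5*((F**2 + F**2) + 7) = -5*(2*F**2 + 7) = -5*(7 + 2*F**2) = -35 - 10*F**2)
m(n) = 2*n
w(a, f) = 277/303 (w(a, f) = -554*(-1/606) = 277/303)
M = -17960 (M = 409*(-50) - 2*(-35 - 10*(-11)**2) = -20450 - 2*(-35 - 10*121) = -20450 - 2*(-35 - 1210) = -20450 - 2*(-1245) = -20450 - 1*(-2490) = -20450 + 2490 = -17960)
M + 1/w(10, -136) = -17960 + 1/(277/303) = -17960 + 303/277 = -4974617/277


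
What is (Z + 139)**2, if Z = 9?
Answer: 21904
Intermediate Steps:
(Z + 139)**2 = (9 + 139)**2 = 148**2 = 21904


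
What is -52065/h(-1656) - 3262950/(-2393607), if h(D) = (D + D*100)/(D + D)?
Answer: -82972246320/80584769 ≈ -1029.6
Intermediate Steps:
h(D) = 101/2 (h(D) = (D + 100*D)/((2*D)) = (101*D)*(1/(2*D)) = 101/2)
-52065/h(-1656) - 3262950/(-2393607) = -52065/101/2 - 3262950/(-2393607) = -52065*2/101 - 3262950*(-1/2393607) = -104130/101 + 1087650/797869 = -82972246320/80584769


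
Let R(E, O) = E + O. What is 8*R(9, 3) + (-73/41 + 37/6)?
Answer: 24695/246 ≈ 100.39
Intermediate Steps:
8*R(9, 3) + (-73/41 + 37/6) = 8*(9 + 3) + (-73/41 + 37/6) = 8*12 + (-73*1/41 + 37*(⅙)) = 96 + (-73/41 + 37/6) = 96 + 1079/246 = 24695/246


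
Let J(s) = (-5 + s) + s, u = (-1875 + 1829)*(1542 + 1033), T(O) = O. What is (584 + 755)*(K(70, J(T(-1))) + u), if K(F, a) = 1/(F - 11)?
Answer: -9357667111/59 ≈ -1.5860e+8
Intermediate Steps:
u = -118450 (u = -46*2575 = -118450)
J(s) = -5 + 2*s
K(F, a) = 1/(-11 + F)
(584 + 755)*(K(70, J(T(-1))) + u) = (584 + 755)*(1/(-11 + 70) - 118450) = 1339*(1/59 - 118450) = 1339*(-6988549/59) = -9357667111/59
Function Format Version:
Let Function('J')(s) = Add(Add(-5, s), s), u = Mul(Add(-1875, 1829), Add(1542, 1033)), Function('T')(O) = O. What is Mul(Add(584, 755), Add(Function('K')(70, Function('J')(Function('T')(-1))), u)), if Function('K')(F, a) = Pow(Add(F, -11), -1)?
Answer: Rational(-9357667111, 59) ≈ -1.5860e+8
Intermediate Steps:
u = -118450 (u = Mul(-46, 2575) = -118450)
Function('J')(s) = Add(-5, Mul(2, s))
Function('K')(F, a) = Pow(Add(-11, F), -1)
Mul(Add(584, 755), Add(Function('K')(70, Function('J')(Function('T')(-1))), u)) = Mul(Add(584, 755), Add(Pow(Add(-11, 70), -1), -118450)) = Mul(1339, Add(Pow(59, -1), -118450)) = Mul(1339, Add(Rational(1, 59), -118450)) = Mul(1339, Rational(-6988549, 59)) = Rational(-9357667111, 59)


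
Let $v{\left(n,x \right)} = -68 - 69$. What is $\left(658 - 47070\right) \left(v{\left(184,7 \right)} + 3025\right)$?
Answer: $-134037856$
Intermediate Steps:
$v{\left(n,x \right)} = -137$
$\left(658 - 47070\right) \left(v{\left(184,7 \right)} + 3025\right) = \left(658 - 47070\right) \left(-137 + 3025\right) = \left(-46412\right) 2888 = -134037856$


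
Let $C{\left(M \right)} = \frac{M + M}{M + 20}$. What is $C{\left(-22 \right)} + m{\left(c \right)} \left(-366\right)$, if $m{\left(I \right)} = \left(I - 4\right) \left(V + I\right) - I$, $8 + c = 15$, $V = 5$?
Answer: $-10592$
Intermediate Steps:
$c = 7$ ($c = -8 + 15 = 7$)
$C{\left(M \right)} = \frac{2 M}{20 + M}$
$m{\left(I \right)} = - I + \left(-4 + I\right) \left(5 + I\right)$ ($m{\left(I \right)} = \left(I - 4\right) \left(5 + I\right) - I = \left(-4 + I\right) \left(5 + I\right) - I = - I + \left(-4 + I\right) \left(5 + I\right)$)
$C{\left(-22 \right)} + m{\left(c \right)} \left(-366\right) = 2 \left(-22\right) \frac{1}{20 - 22} + \left(-20 + 7^{2}\right) \left(-366\right) = 2 \left(-22\right) \frac{1}{-2} + \left(-20 + 49\right) \left(-366\right) = 2 \left(-22\right) \left(- \frac{1}{2}\right) + 29 \left(-366\right) = 22 - 10614 = -10592$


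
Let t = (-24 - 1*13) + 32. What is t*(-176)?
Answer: 880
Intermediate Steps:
t = -5 (t = (-24 - 13) + 32 = -37 + 32 = -5)
t*(-176) = -5*(-176) = 880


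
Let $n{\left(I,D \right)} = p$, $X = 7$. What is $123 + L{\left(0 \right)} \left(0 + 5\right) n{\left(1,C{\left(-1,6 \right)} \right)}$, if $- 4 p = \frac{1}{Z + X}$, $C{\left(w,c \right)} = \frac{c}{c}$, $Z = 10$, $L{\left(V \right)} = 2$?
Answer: $\frac{4177}{34} \approx 122.85$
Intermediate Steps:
$C{\left(w,c \right)} = 1$
$p = - \frac{1}{68}$ ($p = - \frac{1}{4 \left(10 + 7\right)} = - \frac{1}{4 \cdot 17} = \left(- \frac{1}{4}\right) \frac{1}{17} = - \frac{1}{68} \approx -0.014706$)
$n{\left(I,D \right)} = - \frac{1}{68}$
$123 + L{\left(0 \right)} \left(0 + 5\right) n{\left(1,C{\left(-1,6 \right)} \right)} = 123 + 2 \left(0 + 5\right) \left(- \frac{1}{68}\right) = 123 + 2 \cdot 5 \left(- \frac{1}{68}\right) = 123 + 10 \left(- \frac{1}{68}\right) = 123 - \frac{5}{34} = \frac{4177}{34}$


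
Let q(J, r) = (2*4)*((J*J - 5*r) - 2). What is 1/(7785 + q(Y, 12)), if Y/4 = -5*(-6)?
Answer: 1/122489 ≈ 8.1640e-6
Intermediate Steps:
Y = 120 (Y = 4*(-5*(-6)) = 4*30 = 120)
q(J, r) = -16 - 40*r + 8*J² (q(J, r) = 8*((J² - 5*r) - 2) = 8*(-2 + J² - 5*r) = -16 - 40*r + 8*J²)
1/(7785 + q(Y, 12)) = 1/(7785 + (-16 - 40*12 + 8*120²)) = 1/(7785 + (-16 - 480 + 8*14400)) = 1/(7785 + (-16 - 480 + 115200)) = 1/(7785 + 114704) = 1/122489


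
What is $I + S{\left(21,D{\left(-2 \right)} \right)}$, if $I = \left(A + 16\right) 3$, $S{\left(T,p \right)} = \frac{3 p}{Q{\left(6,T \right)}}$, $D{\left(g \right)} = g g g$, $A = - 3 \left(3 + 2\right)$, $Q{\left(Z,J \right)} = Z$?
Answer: $-1$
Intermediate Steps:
$A = -15$ ($A = \left(-3\right) 5 = -15$)
$D{\left(g \right)} = g^{3}$ ($D{\left(g \right)} = g^{2} g = g^{3}$)
$S{\left(T,p \right)} = \frac{p}{2}$ ($S{\left(T,p \right)} = \frac{3 p}{6} = 3 p \frac{1}{6} = \frac{p}{2}$)
$I = 3$ ($I = \left(-15 + 16\right) 3 = 1 \cdot 3 = 3$)
$I + S{\left(21,D{\left(-2 \right)} \right)} = 3 + \frac{\left(-2\right)^{3}}{2} = 3 + \frac{1}{2} \left(-8\right) = 3 - 4 = -1$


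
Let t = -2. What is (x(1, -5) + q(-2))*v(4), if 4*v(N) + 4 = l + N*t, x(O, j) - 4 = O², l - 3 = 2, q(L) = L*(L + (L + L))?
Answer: -119/4 ≈ -29.750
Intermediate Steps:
q(L) = 3*L² (q(L) = L*(L + 2*L) = L*(3*L) = 3*L²)
l = 5 (l = 3 + 2 = 5)
x(O, j) = 4 + O²
v(N) = ¼ - N/2 (v(N) = -1 + (5 + N*(-2))/4 = -1 + (5 - 2*N)/4 = -1 + (5/4 - N/2) = ¼ - N/2)
(x(1, -5) + q(-2))*v(4) = ((4 + 1²) + 3*(-2)²)*(¼ - ½*4) = ((4 + 1) + 3*4)*(¼ - 2) = (5 + 12)*(-7/4) = 17*(-7/4) = -119/4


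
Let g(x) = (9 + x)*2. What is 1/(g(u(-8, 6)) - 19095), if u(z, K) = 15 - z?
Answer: -1/19031 ≈ -5.2546e-5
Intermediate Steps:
g(x) = 18 + 2*x
1/(g(u(-8, 6)) - 19095) = 1/((18 + 2*(15 - 1*(-8))) - 19095) = 1/((18 + 2*(15 + 8)) - 19095) = 1/((18 + 2*23) - 19095) = 1/((18 + 46) - 19095) = 1/(64 - 19095) = 1/(-19031) = -1/19031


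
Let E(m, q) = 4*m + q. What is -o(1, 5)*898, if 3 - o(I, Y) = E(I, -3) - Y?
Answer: -6286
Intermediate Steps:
E(m, q) = q + 4*m
o(I, Y) = 6 + Y - 4*I (o(I, Y) = 3 - ((-3 + 4*I) - Y) = 3 - (-3 - Y + 4*I) = 3 + (3 + Y - 4*I) = 6 + Y - 4*I)
-o(1, 5)*898 = -(6 + 5 - 4*1)*898 = -(6 + 5 - 4)*898 = -7*898 = -1*6286 = -6286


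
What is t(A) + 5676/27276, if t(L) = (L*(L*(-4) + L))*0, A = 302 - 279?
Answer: 473/2273 ≈ 0.20810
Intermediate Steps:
A = 23
t(L) = 0 (t(L) = (L*(-4*L + L))*0 = (L*(-3*L))*0 = -3*L**2*0 = 0)
t(A) + 5676/27276 = 0 + 5676/27276 = 0 + 5676*(1/27276) = 0 + 473/2273 = 473/2273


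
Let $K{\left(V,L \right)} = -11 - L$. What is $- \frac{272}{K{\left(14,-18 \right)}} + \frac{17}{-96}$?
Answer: $- \frac{26231}{672} \approx -39.034$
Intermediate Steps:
$- \frac{272}{K{\left(14,-18 \right)}} + \frac{17}{-96} = - \frac{272}{-11 - -18} + \frac{17}{-96} = - \frac{272}{-11 + 18} + 17 \left(- \frac{1}{96}\right) = - \frac{272}{7} - \frac{17}{96} = - \frac{26231}{672}$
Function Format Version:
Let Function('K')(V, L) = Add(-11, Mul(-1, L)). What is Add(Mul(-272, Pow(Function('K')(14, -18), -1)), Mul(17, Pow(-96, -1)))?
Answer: Rational(-26231, 672) ≈ -39.034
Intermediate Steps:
Add(Mul(-272, Pow(Function('K')(14, -18), -1)), Mul(17, Pow(-96, -1))) = Add(Mul(-272, Pow(Add(-11, Mul(-1, -18)), -1)), Mul(17, Pow(-96, -1))) = Add(Mul(-272, Pow(Add(-11, 18), -1)), Mul(17, Rational(-1, 96))) = Add(Mul(-272, Pow(7, -1)), Rational(-17, 96)) = Add(Mul(-272, Rational(1, 7)), Rational(-17, 96)) = Add(Rational(-272, 7), Rational(-17, 96)) = Rational(-26231, 672)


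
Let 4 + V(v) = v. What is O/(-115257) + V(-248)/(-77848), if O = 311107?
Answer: -6047503243/2243131734 ≈ -2.6960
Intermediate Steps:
V(v) = -4 + v
O/(-115257) + V(-248)/(-77848) = 311107/(-115257) + (-4 - 248)/(-77848) = 311107*(-1/115257) - 252*(-1/77848) = -311107/115257 + 63/19462 = -6047503243/2243131734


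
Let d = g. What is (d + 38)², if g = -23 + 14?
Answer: 841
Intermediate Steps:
g = -9
d = -9
(d + 38)² = (-9 + 38)² = 29² = 841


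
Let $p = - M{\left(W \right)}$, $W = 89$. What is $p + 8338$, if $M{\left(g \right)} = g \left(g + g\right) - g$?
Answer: $-7415$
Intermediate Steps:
$M{\left(g \right)} = - g + 2 g^{2}$ ($M{\left(g \right)} = g 2 g - g = 2 g^{2} - g = - g + 2 g^{2}$)
$p = -15753$ ($p = - 89 \left(-1 + 2 \cdot 89\right) = - 89 \left(-1 + 178\right) = - 89 \cdot 177 = \left(-1\right) 15753 = -15753$)
$p + 8338 = -15753 + 8338 = -7415$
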